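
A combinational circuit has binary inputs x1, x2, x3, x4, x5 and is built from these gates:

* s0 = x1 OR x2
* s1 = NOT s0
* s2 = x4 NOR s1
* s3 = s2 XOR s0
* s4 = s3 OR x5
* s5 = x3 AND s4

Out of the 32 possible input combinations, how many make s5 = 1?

11

s5 = x3 AND s4 must be 1, so both x3 = 1 and s4 = 1.
s4 = s3 OR x5 must be 1, so at least one of s3, x5 is 1.
Enumerating the 32 input combinations, 11 give s5 = 1 and 21 give s5 = 0.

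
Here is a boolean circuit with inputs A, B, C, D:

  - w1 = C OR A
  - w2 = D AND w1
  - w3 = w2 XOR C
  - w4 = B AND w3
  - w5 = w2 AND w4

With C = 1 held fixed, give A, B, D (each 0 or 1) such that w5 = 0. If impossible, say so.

w5 = w2 AND w4 must be 0, so at least one of w2, w4 is 0.
Check with C = 1 and A=1, B=0, D=1:
w1 = C OR A = 1 OR 1 = 1
w2 = D AND w1 = 1 AND 1 = 1
w3 = w2 XOR C = 1 XOR 1 = 0
w4 = B AND w3 = 0 AND 0 = 0
w5 = w2 AND w4 = 1 AND 0 = 0
So w5 = 0.

A=1 B=0 D=1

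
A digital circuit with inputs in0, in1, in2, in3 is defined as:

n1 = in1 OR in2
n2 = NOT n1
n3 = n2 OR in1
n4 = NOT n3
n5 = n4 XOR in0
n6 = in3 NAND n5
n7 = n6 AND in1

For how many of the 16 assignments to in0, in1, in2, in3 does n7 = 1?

n7 = n6 AND in1 must be 1, so both n6 = 1 and in1 = 1.
n6 = in3 NAND n5 must be 1, so at least one of in3, n5 is 0.
Satisfying assignments:
  in0=0, in1=1, in2=0, in3=0
  in0=0, in1=1, in2=0, in3=1
  in0=0, in1=1, in2=1, in3=0
  in0=0, in1=1, in2=1, in3=1
  in0=1, in1=1, in2=0, in3=0
  in0=1, in1=1, in2=1, in3=0

6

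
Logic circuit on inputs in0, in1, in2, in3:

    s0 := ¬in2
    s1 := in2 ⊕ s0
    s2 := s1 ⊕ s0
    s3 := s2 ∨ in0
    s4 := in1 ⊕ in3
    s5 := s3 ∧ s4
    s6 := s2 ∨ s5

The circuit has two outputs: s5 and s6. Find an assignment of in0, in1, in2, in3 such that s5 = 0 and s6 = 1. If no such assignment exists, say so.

in0=1, in1=1, in2=1, in3=1

Check with in0=1, in1=1, in2=1, in3=1:
s0 = ¬in2 = ¬1 = 0
s1 = in2 ⊕ s0 = 1 ⊕ 0 = 1
s2 = s1 ⊕ s0 = 1 ⊕ 0 = 1
s3 = s2 ∨ in0 = 1 ∨ 1 = 1
s4 = in1 ⊕ in3 = 1 ⊕ 1 = 0
s5 = s3 ∧ s4 = 1 ∧ 0 = 0
s6 = s2 ∨ s5 = 1 ∨ 0 = 1
So s5 = 0 and s6 = 1.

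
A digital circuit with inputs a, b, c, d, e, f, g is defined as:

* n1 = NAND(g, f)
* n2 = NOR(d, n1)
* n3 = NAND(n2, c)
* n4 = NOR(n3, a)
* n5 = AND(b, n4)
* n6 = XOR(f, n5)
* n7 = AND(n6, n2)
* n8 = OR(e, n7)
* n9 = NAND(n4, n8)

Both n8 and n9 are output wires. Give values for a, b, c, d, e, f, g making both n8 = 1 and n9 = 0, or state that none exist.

Check with a=0, b=1, c=1, d=0, e=1, f=1, g=1:
n1 = NAND(g, f) = NAND(1, 1) = 0
n2 = NOR(d, n1) = NOR(0, 0) = 1
n3 = NAND(n2, c) = NAND(1, 1) = 0
n4 = NOR(n3, a) = NOR(0, 0) = 1
n5 = AND(b, n4) = AND(1, 1) = 1
n6 = XOR(f, n5) = XOR(1, 1) = 0
n7 = AND(n6, n2) = AND(0, 1) = 0
n8 = OR(e, n7) = OR(1, 0) = 1
n9 = NAND(n4, n8) = NAND(1, 1) = 0
So n8 = 1 and n9 = 0.

a=0, b=1, c=1, d=0, e=1, f=1, g=1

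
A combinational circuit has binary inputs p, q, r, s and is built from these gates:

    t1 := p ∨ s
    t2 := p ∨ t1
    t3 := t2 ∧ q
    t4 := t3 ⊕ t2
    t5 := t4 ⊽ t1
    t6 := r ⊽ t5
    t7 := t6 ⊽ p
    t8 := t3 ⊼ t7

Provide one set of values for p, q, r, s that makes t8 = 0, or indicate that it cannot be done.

t8 = t3 ⊼ t7 must be 0, so both t3 = 1 and t7 = 1.
t3 = t2 ∧ q must be 1, so both t2 = 1 and q = 1.
Check with p=0, q=1, r=1, s=1:
t1 = p ∨ s = 0 ∨ 1 = 1
t2 = p ∨ t1 = 0 ∨ 1 = 1
t3 = t2 ∧ q = 1 ∧ 1 = 1
t4 = t3 ⊕ t2 = 1 ⊕ 1 = 0
t5 = t4 ⊽ t1 = 0 ⊽ 1 = 0
t6 = r ⊽ t5 = 1 ⊽ 0 = 0
t7 = t6 ⊽ p = 0 ⊽ 0 = 1
t8 = t3 ⊼ t7 = 1 ⊼ 1 = 0
So t8 = 0 as required.

p=0, q=1, r=1, s=1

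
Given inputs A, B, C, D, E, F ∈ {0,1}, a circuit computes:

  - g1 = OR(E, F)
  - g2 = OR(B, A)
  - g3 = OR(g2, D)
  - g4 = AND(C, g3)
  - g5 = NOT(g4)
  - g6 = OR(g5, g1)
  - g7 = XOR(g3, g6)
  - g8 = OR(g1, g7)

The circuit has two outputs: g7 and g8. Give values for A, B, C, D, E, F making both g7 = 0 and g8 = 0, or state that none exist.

Check with A=1, B=0, C=0, D=1, E=0, F=0:
g1 = OR(E, F) = OR(0, 0) = 0
g2 = OR(B, A) = OR(0, 1) = 1
g3 = OR(g2, D) = OR(1, 1) = 1
g4 = AND(C, g3) = AND(0, 1) = 0
g5 = NOT(g4) = NOT 0 = 1
g6 = OR(g5, g1) = OR(1, 0) = 1
g7 = XOR(g3, g6) = XOR(1, 1) = 0
g8 = OR(g1, g7) = OR(0, 0) = 0
So g7 = 0 and g8 = 0.

A=1, B=0, C=0, D=1, E=0, F=0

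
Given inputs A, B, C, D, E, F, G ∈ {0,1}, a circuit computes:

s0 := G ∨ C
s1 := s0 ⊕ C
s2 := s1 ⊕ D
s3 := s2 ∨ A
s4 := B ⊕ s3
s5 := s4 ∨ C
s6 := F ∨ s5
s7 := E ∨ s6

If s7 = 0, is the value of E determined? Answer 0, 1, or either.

0

s7 = E ∨ s6 must be 0, so both E = 0 and s6 = 0.
s6 = F ∨ s5 must be 0, so both F = 0 and s5 = 0.
Every assignment with s7 = 0 has E = 0; there are 8 such assignment(s).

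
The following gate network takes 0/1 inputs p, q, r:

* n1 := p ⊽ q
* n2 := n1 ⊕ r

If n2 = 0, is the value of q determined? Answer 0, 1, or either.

Both values of q occur among assignments with n2 = 0:
  q=0: p=0, q=0, r=1
  q=1: p=0, q=1, r=0

either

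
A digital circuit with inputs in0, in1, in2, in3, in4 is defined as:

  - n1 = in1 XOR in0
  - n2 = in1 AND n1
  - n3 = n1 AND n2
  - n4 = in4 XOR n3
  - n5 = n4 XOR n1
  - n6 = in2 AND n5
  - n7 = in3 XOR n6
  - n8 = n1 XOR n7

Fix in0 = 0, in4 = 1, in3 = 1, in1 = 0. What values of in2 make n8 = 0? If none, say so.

n8 = n1 XOR n7 must be 0, so n1 and n7 are equal.
Check with in0 = 0, in4 = 1, in3 = 1, in1 = 0 and in2=1:
n1 = in1 XOR in0 = 0 XOR 0 = 0
n2 = in1 AND n1 = 0 AND 0 = 0
n3 = n1 AND n2 = 0 AND 0 = 0
n4 = in4 XOR n3 = 1 XOR 0 = 1
n5 = n4 XOR n1 = 1 XOR 0 = 1
n6 = in2 AND n5 = 1 AND 1 = 1
n7 = in3 XOR n6 = 1 XOR 1 = 0
n8 = n1 XOR n7 = 0 XOR 0 = 0
So n8 = 0.

in2=1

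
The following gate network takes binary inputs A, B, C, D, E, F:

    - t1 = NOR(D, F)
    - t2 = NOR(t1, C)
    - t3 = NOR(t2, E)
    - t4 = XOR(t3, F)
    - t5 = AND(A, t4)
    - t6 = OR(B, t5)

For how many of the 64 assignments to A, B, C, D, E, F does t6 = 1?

t6 = OR(B, t5) must be 1, so at least one of B, t5 is 1.
Enumerating the 64 input combinations, 41 give t6 = 1 and 23 give t6 = 0.

41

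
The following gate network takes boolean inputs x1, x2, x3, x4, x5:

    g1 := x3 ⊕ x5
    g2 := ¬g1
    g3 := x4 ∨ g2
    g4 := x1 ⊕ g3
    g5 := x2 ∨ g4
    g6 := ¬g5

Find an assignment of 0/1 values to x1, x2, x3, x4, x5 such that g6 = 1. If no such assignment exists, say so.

x1=1, x2=0, x3=0, x4=1, x5=1

g6 = ¬g5 must be 1, so g5 = 0.
g5 = x2 ∨ g4 must be 0, so both x2 = 0 and g4 = 0.
g4 = x1 ⊕ g3 must be 0, so x1 and g3 are equal.
Check with x1=1, x2=0, x3=0, x4=1, x5=1:
g1 = x3 ⊕ x5 = 0 ⊕ 1 = 1
g2 = ¬g1 = ¬1 = 0
g3 = x4 ∨ g2 = 1 ∨ 0 = 1
g4 = x1 ⊕ g3 = 1 ⊕ 1 = 0
g5 = x2 ∨ g4 = 0 ∨ 0 = 0
g6 = ¬g5 = ¬0 = 1
So g6 = 1 as required.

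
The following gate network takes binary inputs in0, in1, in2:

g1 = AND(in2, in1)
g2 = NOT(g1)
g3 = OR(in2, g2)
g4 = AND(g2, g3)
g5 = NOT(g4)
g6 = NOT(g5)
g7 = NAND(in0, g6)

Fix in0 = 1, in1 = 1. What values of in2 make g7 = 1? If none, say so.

in2=1

g7 = NAND(in0, g6) must be 1, so at least one of in0, g6 is 0.
Check with in0 = 1, in1 = 1 and in2=1:
g1 = AND(in2, in1) = AND(1, 1) = 1
g2 = NOT(g1) = NOT 1 = 0
g3 = OR(in2, g2) = OR(1, 0) = 1
g4 = AND(g2, g3) = AND(0, 1) = 0
g5 = NOT(g4) = NOT 0 = 1
g6 = NOT(g5) = NOT 1 = 0
g7 = NAND(in0, g6) = NAND(1, 0) = 1
So g7 = 1.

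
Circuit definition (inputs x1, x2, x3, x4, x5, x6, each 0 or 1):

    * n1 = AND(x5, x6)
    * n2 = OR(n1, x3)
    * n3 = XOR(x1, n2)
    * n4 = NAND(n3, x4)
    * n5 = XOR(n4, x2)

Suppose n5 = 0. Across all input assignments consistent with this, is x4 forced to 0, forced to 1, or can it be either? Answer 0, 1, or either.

either

Both values of x4 occur among assignments with n5 = 0:
  x4=0: x1=0, x2=1, x3=0, x4=0, x5=0, x6=0
  x4=1: x1=0, x2=0, x3=0, x4=1, x5=1, x6=1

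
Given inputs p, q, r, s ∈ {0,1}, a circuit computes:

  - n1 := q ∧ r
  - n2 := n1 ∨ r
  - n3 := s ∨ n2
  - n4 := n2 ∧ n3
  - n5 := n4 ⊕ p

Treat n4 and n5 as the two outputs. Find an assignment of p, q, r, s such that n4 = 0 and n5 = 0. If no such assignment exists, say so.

Check with p=0 q=0 r=0 s=1:
n1 = q ∧ r = 0 ∧ 0 = 0
n2 = n1 ∨ r = 0 ∨ 0 = 0
n3 = s ∨ n2 = 1 ∨ 0 = 1
n4 = n2 ∧ n3 = 0 ∧ 1 = 0
n5 = n4 ⊕ p = 0 ⊕ 0 = 0
So n4 = 0 and n5 = 0.

p=0 q=0 r=0 s=1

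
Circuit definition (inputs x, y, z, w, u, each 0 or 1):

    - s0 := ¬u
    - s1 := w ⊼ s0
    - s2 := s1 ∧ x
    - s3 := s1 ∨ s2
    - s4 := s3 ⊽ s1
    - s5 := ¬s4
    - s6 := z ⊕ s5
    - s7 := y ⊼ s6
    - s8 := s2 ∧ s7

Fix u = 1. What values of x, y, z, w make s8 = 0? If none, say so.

x=0 y=0 z=1 w=1

Check with u = 1 and x=0, y=0, z=1, w=1:
s0 = ¬u = ¬1 = 0
s1 = w ⊼ s0 = 1 ⊼ 0 = 1
s2 = s1 ∧ x = 1 ∧ 0 = 0
s3 = s1 ∨ s2 = 1 ∨ 0 = 1
s4 = s3 ⊽ s1 = 1 ⊽ 1 = 0
s5 = ¬s4 = ¬0 = 1
s6 = z ⊕ s5 = 1 ⊕ 1 = 0
s7 = y ⊼ s6 = 0 ⊼ 0 = 1
s8 = s2 ∧ s7 = 0 ∧ 1 = 0
So s8 = 0.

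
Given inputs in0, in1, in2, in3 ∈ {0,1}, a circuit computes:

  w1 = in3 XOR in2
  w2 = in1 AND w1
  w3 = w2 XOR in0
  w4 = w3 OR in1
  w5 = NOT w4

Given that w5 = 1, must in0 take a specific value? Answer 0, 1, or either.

w5 = NOT w4 must be 1, so w4 = 0.
Every assignment with w5 = 1 has in0 = 0; there are 4 such assignment(s).
  in0=0, in1=0, in2=0, in3=0
  in0=0, in1=0, in2=0, in3=1
  in0=0, in1=0, in2=1, in3=0
  in0=0, in1=0, in2=1, in3=1

0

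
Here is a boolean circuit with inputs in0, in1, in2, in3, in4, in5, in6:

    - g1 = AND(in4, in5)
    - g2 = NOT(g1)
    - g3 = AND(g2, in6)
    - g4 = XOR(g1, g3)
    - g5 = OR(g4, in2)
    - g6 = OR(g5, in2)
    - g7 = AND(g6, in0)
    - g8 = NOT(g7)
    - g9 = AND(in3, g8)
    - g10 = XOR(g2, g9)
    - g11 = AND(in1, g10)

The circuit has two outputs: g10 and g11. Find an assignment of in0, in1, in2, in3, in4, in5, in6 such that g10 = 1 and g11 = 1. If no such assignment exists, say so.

in0=1 in1=1 in2=1 in3=1 in4=0 in5=0 in6=1

Check with in0=1 in1=1 in2=1 in3=1 in4=0 in5=0 in6=1:
g1 = AND(in4, in5) = AND(0, 0) = 0
g2 = NOT(g1) = NOT 0 = 1
g3 = AND(g2, in6) = AND(1, 1) = 1
g4 = XOR(g1, g3) = XOR(0, 1) = 1
g5 = OR(g4, in2) = OR(1, 1) = 1
g6 = OR(g5, in2) = OR(1, 1) = 1
g7 = AND(g6, in0) = AND(1, 1) = 1
g8 = NOT(g7) = NOT 1 = 0
g9 = AND(in3, g8) = AND(1, 0) = 0
g10 = XOR(g2, g9) = XOR(1, 0) = 1
g11 = AND(in1, g10) = AND(1, 1) = 1
So g10 = 1 and g11 = 1.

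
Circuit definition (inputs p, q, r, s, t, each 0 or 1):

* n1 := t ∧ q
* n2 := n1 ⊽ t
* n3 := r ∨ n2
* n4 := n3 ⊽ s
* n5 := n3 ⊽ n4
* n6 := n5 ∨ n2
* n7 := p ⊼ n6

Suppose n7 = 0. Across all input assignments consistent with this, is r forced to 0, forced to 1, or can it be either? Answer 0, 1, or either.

either

Both values of r occur among assignments with n7 = 0:
  r=0: p=1, q=0, r=0, s=0, t=0
  r=1: p=1, q=0, r=1, s=0, t=0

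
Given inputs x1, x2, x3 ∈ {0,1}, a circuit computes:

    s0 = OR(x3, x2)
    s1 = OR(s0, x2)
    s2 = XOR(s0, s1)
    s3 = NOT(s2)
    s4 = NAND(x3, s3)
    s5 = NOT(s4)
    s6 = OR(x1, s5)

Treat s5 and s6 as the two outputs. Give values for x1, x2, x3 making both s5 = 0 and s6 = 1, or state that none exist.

Check with x1=1, x2=1, x3=0:
s0 = OR(x3, x2) = OR(0, 1) = 1
s1 = OR(s0, x2) = OR(1, 1) = 1
s2 = XOR(s0, s1) = XOR(1, 1) = 0
s3 = NOT(s2) = NOT 0 = 1
s4 = NAND(x3, s3) = NAND(0, 1) = 1
s5 = NOT(s4) = NOT 1 = 0
s6 = OR(x1, s5) = OR(1, 0) = 1
So s5 = 0 and s6 = 1.

x1=1, x2=1, x3=0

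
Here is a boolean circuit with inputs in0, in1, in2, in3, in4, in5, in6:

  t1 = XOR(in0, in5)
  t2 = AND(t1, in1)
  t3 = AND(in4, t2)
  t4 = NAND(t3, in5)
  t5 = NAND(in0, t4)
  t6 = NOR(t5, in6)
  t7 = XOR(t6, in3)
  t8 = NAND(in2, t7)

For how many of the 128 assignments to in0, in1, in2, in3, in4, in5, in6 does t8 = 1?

96

t8 = NAND(in2, t7) must be 1, so at least one of in2, t7 is 0.
Enumerating the 128 input combinations, 96 give t8 = 1 and 32 give t8 = 0.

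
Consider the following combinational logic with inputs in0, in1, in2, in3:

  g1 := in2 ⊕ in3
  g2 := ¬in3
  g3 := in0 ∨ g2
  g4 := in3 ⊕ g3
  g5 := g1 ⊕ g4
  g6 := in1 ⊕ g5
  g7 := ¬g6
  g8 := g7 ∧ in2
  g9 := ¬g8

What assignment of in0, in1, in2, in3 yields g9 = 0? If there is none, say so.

g9 = ¬g8 must be 0, so g8 = 1.
g8 = g7 ∧ in2 must be 1, so both g7 = 1 and in2 = 1.
Check with in0=0 in1=1 in2=1 in3=1:
g1 = in2 ⊕ in3 = 1 ⊕ 1 = 0
g2 = ¬in3 = ¬1 = 0
g3 = in0 ∨ g2 = 0 ∨ 0 = 0
g4 = in3 ⊕ g3 = 1 ⊕ 0 = 1
g5 = g1 ⊕ g4 = 0 ⊕ 1 = 1
g6 = in1 ⊕ g5 = 1 ⊕ 1 = 0
g7 = ¬g6 = ¬0 = 1
g8 = g7 ∧ in2 = 1 ∧ 1 = 1
g9 = ¬g8 = ¬1 = 0
So g9 = 0 as required.

in0=0 in1=1 in2=1 in3=1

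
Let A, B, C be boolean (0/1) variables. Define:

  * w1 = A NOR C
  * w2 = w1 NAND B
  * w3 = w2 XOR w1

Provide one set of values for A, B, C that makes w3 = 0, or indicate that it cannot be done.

A=0 B=0 C=0

w3 = w2 XOR w1 must be 0, so w2 and w1 are equal.
Check with A=0 B=0 C=0:
w1 = A NOR C = 0 NOR 0 = 1
w2 = w1 NAND B = 1 NAND 0 = 1
w3 = w2 XOR w1 = 1 XOR 1 = 0
So w3 = 0 as required.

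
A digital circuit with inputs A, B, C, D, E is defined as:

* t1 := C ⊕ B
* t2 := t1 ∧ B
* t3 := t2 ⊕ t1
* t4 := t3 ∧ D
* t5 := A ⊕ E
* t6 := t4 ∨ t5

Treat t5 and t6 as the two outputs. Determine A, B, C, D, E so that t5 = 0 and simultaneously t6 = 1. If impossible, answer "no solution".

Check with A=0 B=0 C=1 D=1 E=0:
t1 = C ⊕ B = 1 ⊕ 0 = 1
t2 = t1 ∧ B = 1 ∧ 0 = 0
t3 = t2 ⊕ t1 = 0 ⊕ 1 = 1
t4 = t3 ∧ D = 1 ∧ 1 = 1
t5 = A ⊕ E = 0 ⊕ 0 = 0
t6 = t4 ∨ t5 = 1 ∨ 0 = 1
So t5 = 0 and t6 = 1.

A=0 B=0 C=1 D=1 E=0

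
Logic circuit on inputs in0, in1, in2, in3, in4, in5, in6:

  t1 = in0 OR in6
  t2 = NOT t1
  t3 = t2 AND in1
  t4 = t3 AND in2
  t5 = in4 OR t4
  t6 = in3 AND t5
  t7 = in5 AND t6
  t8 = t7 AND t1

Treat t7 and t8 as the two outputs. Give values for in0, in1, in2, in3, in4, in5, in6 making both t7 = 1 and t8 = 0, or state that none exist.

Check with in0=0, in1=0, in2=1, in3=1, in4=1, in5=1, in6=0:
t1 = in0 OR in6 = 0 OR 0 = 0
t2 = NOT t1 = NOT 0 = 1
t3 = t2 AND in1 = 1 AND 0 = 0
t4 = t3 AND in2 = 0 AND 1 = 0
t5 = in4 OR t4 = 1 OR 0 = 1
t6 = in3 AND t5 = 1 AND 1 = 1
t7 = in5 AND t6 = 1 AND 1 = 1
t8 = t7 AND t1 = 1 AND 0 = 0
So t7 = 1 and t8 = 0.

in0=0, in1=0, in2=1, in3=1, in4=1, in5=1, in6=0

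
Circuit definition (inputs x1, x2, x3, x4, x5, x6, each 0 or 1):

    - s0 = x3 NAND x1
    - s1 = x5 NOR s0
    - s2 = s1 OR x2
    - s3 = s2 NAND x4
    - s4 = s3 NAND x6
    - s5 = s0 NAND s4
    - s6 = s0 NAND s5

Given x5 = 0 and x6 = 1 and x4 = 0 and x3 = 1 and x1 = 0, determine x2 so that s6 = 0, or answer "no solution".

Check with x5 = 0 and x6 = 1 and x4 = 0 and x3 = 1 and x1 = 0 and x2=0:
s0 = x3 NAND x1 = 1 NAND 0 = 1
s1 = x5 NOR s0 = 0 NOR 1 = 0
s2 = s1 OR x2 = 0 OR 0 = 0
s3 = s2 NAND x4 = 0 NAND 0 = 1
s4 = s3 NAND x6 = 1 NAND 1 = 0
s5 = s0 NAND s4 = 1 NAND 0 = 1
s6 = s0 NAND s5 = 1 NAND 1 = 0
So s6 = 0.

x2=0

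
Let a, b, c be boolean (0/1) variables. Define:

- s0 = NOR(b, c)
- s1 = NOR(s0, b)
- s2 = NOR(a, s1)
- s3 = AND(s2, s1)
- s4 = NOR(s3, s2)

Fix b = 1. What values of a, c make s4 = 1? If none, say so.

Check with b = 1 and a=1, c=1:
s0 = NOR(b, c) = NOR(1, 1) = 0
s1 = NOR(s0, b) = NOR(0, 1) = 0
s2 = NOR(a, s1) = NOR(1, 0) = 0
s3 = AND(s2, s1) = AND(0, 0) = 0
s4 = NOR(s3, s2) = NOR(0, 0) = 1
So s4 = 1.

a=1 c=1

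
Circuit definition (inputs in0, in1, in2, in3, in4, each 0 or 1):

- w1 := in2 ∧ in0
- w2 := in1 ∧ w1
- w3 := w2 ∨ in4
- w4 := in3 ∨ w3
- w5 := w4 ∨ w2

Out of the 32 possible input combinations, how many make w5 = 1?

w5 = w4 ∨ w2 must be 1, so at least one of w4, w2 is 1.
Enumerating the 32 input combinations, 25 give w5 = 1 and 7 give w5 = 0.

25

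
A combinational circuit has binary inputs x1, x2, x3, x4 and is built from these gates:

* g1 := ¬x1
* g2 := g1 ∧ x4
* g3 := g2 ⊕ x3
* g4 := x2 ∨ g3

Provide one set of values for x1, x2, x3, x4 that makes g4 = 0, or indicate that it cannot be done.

x1=0, x2=0, x3=1, x4=1

g4 = x2 ∨ g3 must be 0, so both x2 = 0 and g3 = 0.
g3 = g2 ⊕ x3 must be 0, so g2 and x3 are equal.
Check with x1=0, x2=0, x3=1, x4=1:
g1 = ¬x1 = ¬0 = 1
g2 = g1 ∧ x4 = 1 ∧ 1 = 1
g3 = g2 ⊕ x3 = 1 ⊕ 1 = 0
g4 = x2 ∨ g3 = 0 ∨ 0 = 0
So g4 = 0 as required.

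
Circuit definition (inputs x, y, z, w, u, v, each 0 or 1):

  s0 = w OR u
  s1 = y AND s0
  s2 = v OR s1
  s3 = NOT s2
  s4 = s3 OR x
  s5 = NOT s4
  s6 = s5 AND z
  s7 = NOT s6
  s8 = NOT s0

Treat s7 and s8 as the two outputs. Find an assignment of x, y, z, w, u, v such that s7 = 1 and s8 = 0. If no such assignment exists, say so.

x=1, y=1, z=0, w=1, u=1, v=1

Check with x=1, y=1, z=0, w=1, u=1, v=1:
s0 = w OR u = 1 OR 1 = 1
s1 = y AND s0 = 1 AND 1 = 1
s2 = v OR s1 = 1 OR 1 = 1
s3 = NOT s2 = NOT 1 = 0
s4 = s3 OR x = 0 OR 1 = 1
s5 = NOT s4 = NOT 1 = 0
s6 = s5 AND z = 0 AND 0 = 0
s7 = NOT s6 = NOT 0 = 1
s8 = NOT s0 = NOT 1 = 0
So s7 = 1 and s8 = 0.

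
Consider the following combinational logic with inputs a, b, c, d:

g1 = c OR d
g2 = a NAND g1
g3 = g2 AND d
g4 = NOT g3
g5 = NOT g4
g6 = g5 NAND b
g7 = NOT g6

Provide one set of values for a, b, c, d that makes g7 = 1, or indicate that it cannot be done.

Check with a=0 b=1 c=0 d=1:
g1 = c OR d = 0 OR 1 = 1
g2 = a NAND g1 = 0 NAND 1 = 1
g3 = g2 AND d = 1 AND 1 = 1
g4 = NOT g3 = NOT 1 = 0
g5 = NOT g4 = NOT 0 = 1
g6 = g5 NAND b = 1 NAND 1 = 0
g7 = NOT g6 = NOT 0 = 1
So g7 = 1 as required.

a=0 b=1 c=0 d=1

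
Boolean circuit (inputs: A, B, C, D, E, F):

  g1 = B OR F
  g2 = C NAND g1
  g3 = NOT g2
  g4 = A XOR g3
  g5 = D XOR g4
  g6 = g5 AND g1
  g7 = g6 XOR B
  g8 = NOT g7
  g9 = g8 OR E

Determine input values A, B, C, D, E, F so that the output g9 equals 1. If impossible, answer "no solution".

A=1, B=1, C=0, D=0, E=1, F=1

Check with A=1, B=1, C=0, D=0, E=1, F=1:
g1 = B OR F = 1 OR 1 = 1
g2 = C NAND g1 = 0 NAND 1 = 1
g3 = NOT g2 = NOT 1 = 0
g4 = A XOR g3 = 1 XOR 0 = 1
g5 = D XOR g4 = 0 XOR 1 = 1
g6 = g5 AND g1 = 1 AND 1 = 1
g7 = g6 XOR B = 1 XOR 1 = 0
g8 = NOT g7 = NOT 0 = 1
g9 = g8 OR E = 1 OR 1 = 1
So g9 = 1 as required.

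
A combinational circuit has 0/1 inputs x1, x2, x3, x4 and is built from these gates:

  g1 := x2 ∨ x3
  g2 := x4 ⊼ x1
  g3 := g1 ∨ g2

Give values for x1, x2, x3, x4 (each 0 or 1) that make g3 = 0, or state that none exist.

x1=1 x2=0 x3=0 x4=1

Check with x1=1 x2=0 x3=0 x4=1:
g1 = x2 ∨ x3 = 0 ∨ 0 = 0
g2 = x4 ⊼ x1 = 1 ⊼ 1 = 0
g3 = g1 ∨ g2 = 0 ∨ 0 = 0
So g3 = 0 as required.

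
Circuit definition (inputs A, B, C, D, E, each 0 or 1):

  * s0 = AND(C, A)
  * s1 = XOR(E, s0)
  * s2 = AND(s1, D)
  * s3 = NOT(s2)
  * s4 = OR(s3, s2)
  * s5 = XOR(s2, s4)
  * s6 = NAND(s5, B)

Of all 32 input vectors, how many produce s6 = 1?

s6 = NAND(s5, B) must be 1, so at least one of s5, B is 0.
Enumerating the 32 input combinations, 20 give s6 = 1 and 12 give s6 = 0.

20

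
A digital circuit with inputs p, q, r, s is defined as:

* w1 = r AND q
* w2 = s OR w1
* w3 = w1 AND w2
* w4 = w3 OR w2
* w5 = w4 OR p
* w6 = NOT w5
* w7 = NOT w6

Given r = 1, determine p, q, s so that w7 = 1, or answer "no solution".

Check with r = 1 and p=0, q=1, s=0:
w1 = r AND q = 1 AND 1 = 1
w2 = s OR w1 = 0 OR 1 = 1
w3 = w1 AND w2 = 1 AND 1 = 1
w4 = w3 OR w2 = 1 OR 1 = 1
w5 = w4 OR p = 1 OR 0 = 1
w6 = NOT w5 = NOT 1 = 0
w7 = NOT w6 = NOT 0 = 1
So w7 = 1.

p=0, q=1, s=0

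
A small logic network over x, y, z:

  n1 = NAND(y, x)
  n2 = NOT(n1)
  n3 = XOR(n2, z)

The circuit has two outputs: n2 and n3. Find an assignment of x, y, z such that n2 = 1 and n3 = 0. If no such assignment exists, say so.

x=1, y=1, z=1

Check with x=1, y=1, z=1:
n1 = NAND(y, x) = NAND(1, 1) = 0
n2 = NOT(n1) = NOT 0 = 1
n3 = XOR(n2, z) = XOR(1, 1) = 0
So n2 = 1 and n3 = 0.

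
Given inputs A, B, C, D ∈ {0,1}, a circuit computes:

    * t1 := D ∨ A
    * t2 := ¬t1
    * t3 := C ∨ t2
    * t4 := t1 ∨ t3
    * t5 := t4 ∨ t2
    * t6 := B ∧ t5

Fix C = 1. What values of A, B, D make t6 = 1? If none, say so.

t6 = B ∧ t5 must be 1, so both B = 1 and t5 = 1.
Check with C = 1 and A=0, B=1, D=1:
t1 = D ∨ A = 1 ∨ 0 = 1
t2 = ¬t1 = ¬1 = 0
t3 = C ∨ t2 = 1 ∨ 0 = 1
t4 = t1 ∨ t3 = 1 ∨ 1 = 1
t5 = t4 ∨ t2 = 1 ∨ 0 = 1
t6 = B ∧ t5 = 1 ∧ 1 = 1
So t6 = 1.

A=0 B=1 D=1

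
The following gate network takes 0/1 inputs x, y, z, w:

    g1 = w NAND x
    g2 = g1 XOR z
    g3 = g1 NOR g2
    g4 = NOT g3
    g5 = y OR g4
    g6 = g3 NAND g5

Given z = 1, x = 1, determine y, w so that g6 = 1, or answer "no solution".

y=1, w=0

g6 = g3 NAND g5 must be 1, so at least one of g3, g5 is 0.
Check with z = 1, x = 1 and y=1, w=0:
g1 = w NAND x = 0 NAND 1 = 1
g2 = g1 XOR z = 1 XOR 1 = 0
g3 = g1 NOR g2 = 1 NOR 0 = 0
g4 = NOT g3 = NOT 0 = 1
g5 = y OR g4 = 1 OR 1 = 1
g6 = g3 NAND g5 = 0 NAND 1 = 1
So g6 = 1.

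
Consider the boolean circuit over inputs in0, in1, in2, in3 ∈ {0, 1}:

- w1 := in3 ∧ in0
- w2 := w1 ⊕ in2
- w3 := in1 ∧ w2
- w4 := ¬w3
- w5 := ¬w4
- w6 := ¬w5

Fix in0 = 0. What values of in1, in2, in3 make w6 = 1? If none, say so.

in1=0, in2=0, in3=0

w6 = ¬w5 must be 1, so w5 = 0.
w5 = ¬w4 must be 0, so w4 = 1.
Check with in0 = 0 and in1=0, in2=0, in3=0:
w1 = in3 ∧ in0 = 0 ∧ 0 = 0
w2 = w1 ⊕ in2 = 0 ⊕ 0 = 0
w3 = in1 ∧ w2 = 0 ∧ 0 = 0
w4 = ¬w3 = ¬0 = 1
w5 = ¬w4 = ¬1 = 0
w6 = ¬w5 = ¬0 = 1
So w6 = 1.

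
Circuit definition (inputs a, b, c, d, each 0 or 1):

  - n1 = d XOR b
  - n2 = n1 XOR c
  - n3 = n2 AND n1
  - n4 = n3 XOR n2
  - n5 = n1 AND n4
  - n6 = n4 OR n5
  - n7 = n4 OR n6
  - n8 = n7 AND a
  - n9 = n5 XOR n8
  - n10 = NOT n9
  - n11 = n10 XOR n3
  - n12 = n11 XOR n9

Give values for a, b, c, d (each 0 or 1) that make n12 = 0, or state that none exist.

n12 = n11 XOR n9 must be 0, so n11 and n9 are equal.
Check with a=0, b=1, c=0, d=0:
n1 = d XOR b = 0 XOR 1 = 1
n2 = n1 XOR c = 1 XOR 0 = 1
n3 = n2 AND n1 = 1 AND 1 = 1
n4 = n3 XOR n2 = 1 XOR 1 = 0
n5 = n1 AND n4 = 1 AND 0 = 0
n6 = n4 OR n5 = 0 OR 0 = 0
n7 = n4 OR n6 = 0 OR 0 = 0
n8 = n7 AND a = 0 AND 0 = 0
n9 = n5 XOR n8 = 0 XOR 0 = 0
n10 = NOT n9 = NOT 0 = 1
n11 = n10 XOR n3 = 1 XOR 1 = 0
n12 = n11 XOR n9 = 0 XOR 0 = 0
So n12 = 0 as required.

a=0, b=1, c=0, d=0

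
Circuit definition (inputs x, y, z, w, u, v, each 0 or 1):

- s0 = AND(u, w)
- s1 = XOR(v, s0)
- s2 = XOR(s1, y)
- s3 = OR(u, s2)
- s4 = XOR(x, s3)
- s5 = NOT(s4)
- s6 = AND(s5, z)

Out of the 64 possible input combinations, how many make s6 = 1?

s6 = AND(s5, z) must be 1, so both s5 = 1 and z = 1.
s5 = NOT(s4) must be 1, so s4 = 0.
s4 = XOR(x, s3) must be 0, so x and s3 are equal.
Enumerating the 64 input combinations, 16 give s6 = 1 and 48 give s6 = 0.

16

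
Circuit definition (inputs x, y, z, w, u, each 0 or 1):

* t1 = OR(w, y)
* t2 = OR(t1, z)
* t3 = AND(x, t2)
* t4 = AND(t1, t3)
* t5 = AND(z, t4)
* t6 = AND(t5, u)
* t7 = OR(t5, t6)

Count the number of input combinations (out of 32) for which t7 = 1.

6

t7 = OR(t5, t6) must be 1, so at least one of t5, t6 is 1.
Satisfying assignments:
  x=1, y=0, z=1, w=1, u=0
  x=1, y=0, z=1, w=1, u=1
  x=1, y=1, z=1, w=0, u=0
  x=1, y=1, z=1, w=0, u=1
  x=1, y=1, z=1, w=1, u=0
  x=1, y=1, z=1, w=1, u=1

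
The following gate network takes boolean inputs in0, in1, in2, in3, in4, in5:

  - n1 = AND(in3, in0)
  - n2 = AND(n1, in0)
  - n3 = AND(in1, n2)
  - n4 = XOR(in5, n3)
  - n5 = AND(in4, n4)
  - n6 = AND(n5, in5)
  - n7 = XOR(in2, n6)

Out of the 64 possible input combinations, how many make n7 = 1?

n7 = XOR(in2, n6) must be 1, so in2 and n6 differ.
Enumerating the 64 input combinations, 32 give n7 = 1 and 32 give n7 = 0.

32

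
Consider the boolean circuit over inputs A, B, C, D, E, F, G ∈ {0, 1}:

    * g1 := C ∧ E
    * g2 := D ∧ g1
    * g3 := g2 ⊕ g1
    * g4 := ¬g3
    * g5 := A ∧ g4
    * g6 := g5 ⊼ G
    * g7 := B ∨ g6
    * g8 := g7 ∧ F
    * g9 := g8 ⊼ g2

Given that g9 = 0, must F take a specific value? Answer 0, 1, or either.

g9 = g8 ⊼ g2 must be 0, so both g8 = 1 and g2 = 1.
g8 = g7 ∧ F must be 1, so both g7 = 1 and F = 1.
Every assignment with g9 = 0 has F = 1; there are 7 such assignment(s).

1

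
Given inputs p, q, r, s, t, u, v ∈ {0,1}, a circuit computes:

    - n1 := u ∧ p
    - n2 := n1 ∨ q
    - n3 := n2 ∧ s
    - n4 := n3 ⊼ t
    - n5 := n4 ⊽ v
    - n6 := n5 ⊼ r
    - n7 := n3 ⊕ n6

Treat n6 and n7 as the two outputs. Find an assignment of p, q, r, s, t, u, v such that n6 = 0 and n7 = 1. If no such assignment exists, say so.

p=1, q=1, r=1, s=1, t=1, u=1, v=0

Check with p=1, q=1, r=1, s=1, t=1, u=1, v=0:
n1 = u ∧ p = 1 ∧ 1 = 1
n2 = n1 ∨ q = 1 ∨ 1 = 1
n3 = n2 ∧ s = 1 ∧ 1 = 1
n4 = n3 ⊼ t = 1 ⊼ 1 = 0
n5 = n4 ⊽ v = 0 ⊽ 0 = 1
n6 = n5 ⊼ r = 1 ⊼ 1 = 0
n7 = n3 ⊕ n6 = 1 ⊕ 0 = 1
So n6 = 0 and n7 = 1.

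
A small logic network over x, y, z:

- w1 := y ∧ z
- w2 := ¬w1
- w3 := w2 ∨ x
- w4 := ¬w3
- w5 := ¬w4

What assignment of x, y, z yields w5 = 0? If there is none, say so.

Check with x=0, y=1, z=1:
w1 = y ∧ z = 1 ∧ 1 = 1
w2 = ¬w1 = ¬1 = 0
w3 = w2 ∨ x = 0 ∨ 0 = 0
w4 = ¬w3 = ¬0 = 1
w5 = ¬w4 = ¬1 = 0
So w5 = 0 as required.

x=0, y=1, z=1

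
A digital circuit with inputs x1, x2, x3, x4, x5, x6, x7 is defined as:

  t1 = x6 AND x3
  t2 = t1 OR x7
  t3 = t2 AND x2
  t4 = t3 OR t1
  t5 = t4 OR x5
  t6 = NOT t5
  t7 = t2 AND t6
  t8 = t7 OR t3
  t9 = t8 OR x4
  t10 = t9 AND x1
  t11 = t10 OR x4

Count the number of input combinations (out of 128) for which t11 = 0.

51

t11 = t10 OR x4 must be 0, so both t10 = 0 and x4 = 0.
t10 = t9 AND x1 must be 0, so at least one of t9, x1 is 0.
Enumerating the 128 input combinations, 51 give t11 = 0 and 77 give t11 = 1.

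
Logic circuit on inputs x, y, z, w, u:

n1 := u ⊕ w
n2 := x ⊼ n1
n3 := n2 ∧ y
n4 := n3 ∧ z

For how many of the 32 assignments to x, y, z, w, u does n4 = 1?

n4 = n3 ∧ z must be 1, so both n3 = 1 and z = 1.
n3 = n2 ∧ y must be 1, so both n2 = 1 and y = 1.
Satisfying assignments:
  x=0, y=1, z=1, w=0, u=0
  x=0, y=1, z=1, w=0, u=1
  x=0, y=1, z=1, w=1, u=0
  x=0, y=1, z=1, w=1, u=1
  x=1, y=1, z=1, w=0, u=0
  x=1, y=1, z=1, w=1, u=1

6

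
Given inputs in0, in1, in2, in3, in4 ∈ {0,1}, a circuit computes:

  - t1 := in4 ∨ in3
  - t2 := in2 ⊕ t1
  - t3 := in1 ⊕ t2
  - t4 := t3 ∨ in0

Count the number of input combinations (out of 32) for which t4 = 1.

t4 = t3 ∨ in0 must be 1, so at least one of t3, in0 is 1.
Enumerating the 32 input combinations, 24 give t4 = 1 and 8 give t4 = 0.

24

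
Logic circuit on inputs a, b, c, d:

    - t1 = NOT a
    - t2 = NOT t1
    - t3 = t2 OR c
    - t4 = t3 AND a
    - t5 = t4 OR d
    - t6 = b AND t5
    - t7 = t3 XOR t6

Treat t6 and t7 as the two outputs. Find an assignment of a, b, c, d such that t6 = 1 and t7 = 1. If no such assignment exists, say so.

a=0 b=1 c=0 d=1

Check with a=0 b=1 c=0 d=1:
t1 = NOT a = NOT 0 = 1
t2 = NOT t1 = NOT 1 = 0
t3 = t2 OR c = 0 OR 0 = 0
t4 = t3 AND a = 0 AND 0 = 0
t5 = t4 OR d = 0 OR 1 = 1
t6 = b AND t5 = 1 AND 1 = 1
t7 = t3 XOR t6 = 0 XOR 1 = 1
So t6 = 1 and t7 = 1.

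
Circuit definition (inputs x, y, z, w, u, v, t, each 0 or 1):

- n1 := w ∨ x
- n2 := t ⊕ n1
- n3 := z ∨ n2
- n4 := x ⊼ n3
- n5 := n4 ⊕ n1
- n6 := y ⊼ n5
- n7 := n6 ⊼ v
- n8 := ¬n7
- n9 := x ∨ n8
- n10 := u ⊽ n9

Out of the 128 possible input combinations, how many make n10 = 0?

108

n10 = u ⊽ n9 must be 0, so at least one of u, n9 is 1.
Enumerating the 128 input combinations, 108 give n10 = 0 and 20 give n10 = 1.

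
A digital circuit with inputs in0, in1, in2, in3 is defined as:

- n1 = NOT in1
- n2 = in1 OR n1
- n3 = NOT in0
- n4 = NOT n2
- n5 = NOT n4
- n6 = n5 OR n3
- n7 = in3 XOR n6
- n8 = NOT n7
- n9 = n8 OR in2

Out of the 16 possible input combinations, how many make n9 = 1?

12

n9 = n8 OR in2 must be 1, so at least one of n8, in2 is 1.
Enumerating the 16 input combinations, 12 give n9 = 1 and 4 give n9 = 0.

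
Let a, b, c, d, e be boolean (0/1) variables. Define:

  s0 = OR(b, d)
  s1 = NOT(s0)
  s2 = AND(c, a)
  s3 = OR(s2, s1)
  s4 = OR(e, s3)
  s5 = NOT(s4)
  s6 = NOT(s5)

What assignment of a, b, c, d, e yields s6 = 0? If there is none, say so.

s6 = NOT(s5) must be 0, so s5 = 1.
s5 = NOT(s4) must be 1, so s4 = 0.
s4 = OR(e, s3) must be 0, so both e = 0 and s3 = 0.
Check with a=1, b=0, c=0, d=1, e=0:
s0 = OR(b, d) = OR(0, 1) = 1
s1 = NOT(s0) = NOT 1 = 0
s2 = AND(c, a) = AND(0, 1) = 0
s3 = OR(s2, s1) = OR(0, 0) = 0
s4 = OR(e, s3) = OR(0, 0) = 0
s5 = NOT(s4) = NOT 0 = 1
s6 = NOT(s5) = NOT 1 = 0
So s6 = 0 as required.

a=1, b=0, c=0, d=1, e=0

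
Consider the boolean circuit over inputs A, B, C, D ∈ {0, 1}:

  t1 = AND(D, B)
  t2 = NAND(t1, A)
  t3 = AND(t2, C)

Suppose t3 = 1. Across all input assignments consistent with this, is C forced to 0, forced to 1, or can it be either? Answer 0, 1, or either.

t3 = AND(t2, C) must be 1, so both t2 = 1 and C = 1.
t2 = NAND(t1, A) must be 1, so at least one of t1, A is 0.
Every assignment with t3 = 1 has C = 1; there are 7 such assignment(s).

1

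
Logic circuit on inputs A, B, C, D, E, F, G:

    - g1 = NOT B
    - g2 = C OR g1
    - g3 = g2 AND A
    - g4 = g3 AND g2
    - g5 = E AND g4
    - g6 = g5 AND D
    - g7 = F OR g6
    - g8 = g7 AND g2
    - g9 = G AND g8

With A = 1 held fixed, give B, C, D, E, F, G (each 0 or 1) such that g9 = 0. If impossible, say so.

B=0 C=1 D=1 E=0 F=0 G=0

g9 = G AND g8 must be 0, so at least one of G, g8 is 0.
Check with A = 1 and B=0, C=1, D=1, E=0, F=0, G=0:
g1 = NOT B = NOT 0 = 1
g2 = C OR g1 = 1 OR 1 = 1
g3 = g2 AND A = 1 AND 1 = 1
g4 = g3 AND g2 = 1 AND 1 = 1
g5 = E AND g4 = 0 AND 1 = 0
g6 = g5 AND D = 0 AND 1 = 0
g7 = F OR g6 = 0 OR 0 = 0
g8 = g7 AND g2 = 0 AND 1 = 0
g9 = G AND g8 = 0 AND 0 = 0
So g9 = 0.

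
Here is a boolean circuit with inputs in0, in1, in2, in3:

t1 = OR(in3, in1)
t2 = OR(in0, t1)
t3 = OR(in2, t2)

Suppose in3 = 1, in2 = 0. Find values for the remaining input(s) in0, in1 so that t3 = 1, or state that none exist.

in0=0, in1=1

t3 = OR(in2, t2) must be 1, so at least one of in2, t2 is 1.
Check with in3 = 1, in2 = 0 and in0=0, in1=1:
t1 = OR(in3, in1) = OR(1, 1) = 1
t2 = OR(in0, t1) = OR(0, 1) = 1
t3 = OR(in2, t2) = OR(0, 1) = 1
So t3 = 1.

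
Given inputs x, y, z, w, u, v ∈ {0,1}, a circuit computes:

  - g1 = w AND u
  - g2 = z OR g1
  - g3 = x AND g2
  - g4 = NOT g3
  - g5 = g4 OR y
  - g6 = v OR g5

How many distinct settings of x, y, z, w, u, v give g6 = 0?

5

g6 = v OR g5 must be 0, so both v = 0 and g5 = 0.
g5 = g4 OR y must be 0, so both g4 = 0 and y = 0.
g4 = NOT g3 must be 0, so g3 = 1.
Enumerating the 64 input combinations, 5 give g6 = 0 and 59 give g6 = 1.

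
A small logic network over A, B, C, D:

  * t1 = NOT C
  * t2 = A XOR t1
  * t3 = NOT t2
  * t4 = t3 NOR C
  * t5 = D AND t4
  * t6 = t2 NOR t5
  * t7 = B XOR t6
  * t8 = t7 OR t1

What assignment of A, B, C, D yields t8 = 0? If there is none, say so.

t8 = t7 OR t1 must be 0, so both t7 = 0 and t1 = 0.
t7 = B XOR t6 must be 0, so B and t6 are equal.
Check with A=1, B=0, C=1, D=1:
t1 = NOT C = NOT 1 = 0
t2 = A XOR t1 = 1 XOR 0 = 1
t3 = NOT t2 = NOT 1 = 0
t4 = t3 NOR C = 0 NOR 1 = 0
t5 = D AND t4 = 1 AND 0 = 0
t6 = t2 NOR t5 = 1 NOR 0 = 0
t7 = B XOR t6 = 0 XOR 0 = 0
t8 = t7 OR t1 = 0 OR 0 = 0
So t8 = 0 as required.

A=1, B=0, C=1, D=1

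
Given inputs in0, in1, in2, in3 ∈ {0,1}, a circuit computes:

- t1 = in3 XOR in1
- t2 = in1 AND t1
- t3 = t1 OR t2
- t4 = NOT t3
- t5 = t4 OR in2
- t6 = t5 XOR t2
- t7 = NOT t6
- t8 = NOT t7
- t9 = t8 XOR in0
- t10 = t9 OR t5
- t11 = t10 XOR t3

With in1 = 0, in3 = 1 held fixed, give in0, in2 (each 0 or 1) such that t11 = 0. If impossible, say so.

t11 = t10 XOR t3 must be 0, so t10 and t3 are equal.
Check with in1 = 0, in3 = 1 and in0=1, in2=1:
t1 = in3 XOR in1 = 1 XOR 0 = 1
t2 = in1 AND t1 = 0 AND 1 = 0
t3 = t1 OR t2 = 1 OR 0 = 1
t4 = NOT t3 = NOT 1 = 0
t5 = t4 OR in2 = 0 OR 1 = 1
t6 = t5 XOR t2 = 1 XOR 0 = 1
t7 = NOT t6 = NOT 1 = 0
t8 = NOT t7 = NOT 0 = 1
t9 = t8 XOR in0 = 1 XOR 1 = 0
t10 = t9 OR t5 = 0 OR 1 = 1
t11 = t10 XOR t3 = 1 XOR 1 = 0
So t11 = 0.

in0=1 in2=1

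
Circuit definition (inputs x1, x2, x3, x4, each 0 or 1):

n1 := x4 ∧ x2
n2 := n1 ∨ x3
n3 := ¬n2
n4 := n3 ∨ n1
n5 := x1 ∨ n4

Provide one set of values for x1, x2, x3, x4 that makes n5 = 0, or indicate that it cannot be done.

n5 = x1 ∨ n4 must be 0, so both x1 = 0 and n4 = 0.
n4 = n3 ∨ n1 must be 0, so both n3 = 0 and n1 = 0.
Check with x1=0, x2=0, x3=1, x4=1:
n1 = x4 ∧ x2 = 1 ∧ 0 = 0
n2 = n1 ∨ x3 = 0 ∨ 1 = 1
n3 = ¬n2 = ¬1 = 0
n4 = n3 ∨ n1 = 0 ∨ 0 = 0
n5 = x1 ∨ n4 = 0 ∨ 0 = 0
So n5 = 0 as required.

x1=0, x2=0, x3=1, x4=1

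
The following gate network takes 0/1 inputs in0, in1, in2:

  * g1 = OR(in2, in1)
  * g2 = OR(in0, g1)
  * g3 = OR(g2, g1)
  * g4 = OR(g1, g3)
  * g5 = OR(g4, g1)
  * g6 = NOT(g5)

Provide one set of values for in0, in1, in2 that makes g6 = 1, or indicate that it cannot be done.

g6 = NOT(g5) must be 1, so g5 = 0.
g5 = OR(g4, g1) must be 0, so both g4 = 0 and g1 = 0.
g4 = OR(g1, g3) must be 0, so both g1 = 0 and g3 = 0.
Check with in0=0, in1=0, in2=0:
g1 = OR(in2, in1) = OR(0, 0) = 0
g2 = OR(in0, g1) = OR(0, 0) = 0
g3 = OR(g2, g1) = OR(0, 0) = 0
g4 = OR(g1, g3) = OR(0, 0) = 0
g5 = OR(g4, g1) = OR(0, 0) = 0
g6 = NOT(g5) = NOT 0 = 1
So g6 = 1 as required.

in0=0, in1=0, in2=0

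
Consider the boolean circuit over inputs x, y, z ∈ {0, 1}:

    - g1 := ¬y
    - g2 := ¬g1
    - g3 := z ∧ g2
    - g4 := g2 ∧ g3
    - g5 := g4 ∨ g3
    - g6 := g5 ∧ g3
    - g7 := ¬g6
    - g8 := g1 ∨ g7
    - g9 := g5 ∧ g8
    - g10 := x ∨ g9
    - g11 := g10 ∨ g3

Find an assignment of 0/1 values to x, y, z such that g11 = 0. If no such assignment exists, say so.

x=0 y=0 z=1

Check with x=0 y=0 z=1:
g1 = ¬y = ¬0 = 1
g2 = ¬g1 = ¬1 = 0
g3 = z ∧ g2 = 1 ∧ 0 = 0
g4 = g2 ∧ g3 = 0 ∧ 0 = 0
g5 = g4 ∨ g3 = 0 ∨ 0 = 0
g6 = g5 ∧ g3 = 0 ∧ 0 = 0
g7 = ¬g6 = ¬0 = 1
g8 = g1 ∨ g7 = 1 ∨ 1 = 1
g9 = g5 ∧ g8 = 0 ∧ 1 = 0
g10 = x ∨ g9 = 0 ∨ 0 = 0
g11 = g10 ∨ g3 = 0 ∨ 0 = 0
So g11 = 0 as required.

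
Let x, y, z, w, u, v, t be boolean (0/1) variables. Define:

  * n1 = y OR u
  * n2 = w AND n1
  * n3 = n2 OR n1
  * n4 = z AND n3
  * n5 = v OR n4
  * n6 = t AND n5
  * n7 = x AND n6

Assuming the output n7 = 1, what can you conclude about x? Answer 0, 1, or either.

n7 = x AND n6 must be 1, so both x = 1 and n6 = 1.
n6 = t AND n5 must be 1, so both t = 1 and n5 = 1.
Every assignment with n7 = 1 has x = 1; there are 22 such assignment(s).

1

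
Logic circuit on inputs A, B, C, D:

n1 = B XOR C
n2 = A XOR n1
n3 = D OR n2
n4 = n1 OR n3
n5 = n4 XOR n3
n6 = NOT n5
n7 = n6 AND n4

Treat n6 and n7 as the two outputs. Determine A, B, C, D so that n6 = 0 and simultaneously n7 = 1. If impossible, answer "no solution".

Across all 16 input combinations, none give both n6 = 0 and n7 = 1.

no solution exists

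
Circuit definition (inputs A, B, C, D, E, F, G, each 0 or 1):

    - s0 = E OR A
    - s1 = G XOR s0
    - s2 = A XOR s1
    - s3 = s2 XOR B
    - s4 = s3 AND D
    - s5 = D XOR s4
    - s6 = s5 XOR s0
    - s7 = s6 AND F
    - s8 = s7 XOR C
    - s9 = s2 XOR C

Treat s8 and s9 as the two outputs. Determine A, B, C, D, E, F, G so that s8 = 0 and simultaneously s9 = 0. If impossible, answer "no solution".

Check with A=0, B=0, C=0, D=1, E=0, F=0, G=0:
s0 = E OR A = 0 OR 0 = 0
s1 = G XOR s0 = 0 XOR 0 = 0
s2 = A XOR s1 = 0 XOR 0 = 0
s3 = s2 XOR B = 0 XOR 0 = 0
s4 = s3 AND D = 0 AND 1 = 0
s5 = D XOR s4 = 1 XOR 0 = 1
s6 = s5 XOR s0 = 1 XOR 0 = 1
s7 = s6 AND F = 1 AND 0 = 0
s8 = s7 XOR C = 0 XOR 0 = 0
s9 = s2 XOR C = 0 XOR 0 = 0
So s8 = 0 and s9 = 0.

A=0, B=0, C=0, D=1, E=0, F=0, G=0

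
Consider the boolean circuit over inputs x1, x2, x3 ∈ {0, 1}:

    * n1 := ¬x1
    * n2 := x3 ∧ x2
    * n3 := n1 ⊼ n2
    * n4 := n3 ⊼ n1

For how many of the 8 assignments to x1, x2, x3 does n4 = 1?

n4 = n3 ⊼ n1 must be 1, so at least one of n3, n1 is 0.
Satisfying assignments:
  x1=0, x2=1, x3=1
  x1=1, x2=0, x3=0
  x1=1, x2=0, x3=1
  x1=1, x2=1, x3=0
  x1=1, x2=1, x3=1

5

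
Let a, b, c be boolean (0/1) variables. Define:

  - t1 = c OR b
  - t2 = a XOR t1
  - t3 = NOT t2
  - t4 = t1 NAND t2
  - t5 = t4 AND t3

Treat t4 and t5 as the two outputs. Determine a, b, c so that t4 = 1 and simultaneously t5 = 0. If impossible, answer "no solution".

Check with a=1, b=0, c=0:
t1 = c OR b = 0 OR 0 = 0
t2 = a XOR t1 = 1 XOR 0 = 1
t3 = NOT t2 = NOT 1 = 0
t4 = t1 NAND t2 = 0 NAND 1 = 1
t5 = t4 AND t3 = 1 AND 0 = 0
So t4 = 1 and t5 = 0.

a=1, b=0, c=0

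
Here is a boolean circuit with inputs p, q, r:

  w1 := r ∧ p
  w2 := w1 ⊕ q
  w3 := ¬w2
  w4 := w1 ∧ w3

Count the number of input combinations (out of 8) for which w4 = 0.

w4 = w1 ∧ w3 must be 0, so at least one of w1, w3 is 0.
Enumerating the 8 input combinations, 7 give w4 = 0 and 1 give w4 = 1.

7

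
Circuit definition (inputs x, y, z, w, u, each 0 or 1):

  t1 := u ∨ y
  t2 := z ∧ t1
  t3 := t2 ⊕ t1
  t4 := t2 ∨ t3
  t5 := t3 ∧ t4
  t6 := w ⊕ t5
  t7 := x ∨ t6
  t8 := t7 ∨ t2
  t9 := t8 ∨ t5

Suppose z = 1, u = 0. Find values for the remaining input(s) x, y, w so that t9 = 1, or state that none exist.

t9 = t8 ∨ t5 must be 1, so at least one of t8, t5 is 1.
Check with z = 1, u = 0 and x=0, y=0, w=1:
t1 = u ∨ y = 0 ∨ 0 = 0
t2 = z ∧ t1 = 1 ∧ 0 = 0
t3 = t2 ⊕ t1 = 0 ⊕ 0 = 0
t4 = t2 ∨ t3 = 0 ∨ 0 = 0
t5 = t3 ∧ t4 = 0 ∧ 0 = 0
t6 = w ⊕ t5 = 1 ⊕ 0 = 1
t7 = x ∨ t6 = 0 ∨ 1 = 1
t8 = t7 ∨ t2 = 1 ∨ 0 = 1
t9 = t8 ∨ t5 = 1 ∨ 0 = 1
So t9 = 1.

x=0, y=0, w=1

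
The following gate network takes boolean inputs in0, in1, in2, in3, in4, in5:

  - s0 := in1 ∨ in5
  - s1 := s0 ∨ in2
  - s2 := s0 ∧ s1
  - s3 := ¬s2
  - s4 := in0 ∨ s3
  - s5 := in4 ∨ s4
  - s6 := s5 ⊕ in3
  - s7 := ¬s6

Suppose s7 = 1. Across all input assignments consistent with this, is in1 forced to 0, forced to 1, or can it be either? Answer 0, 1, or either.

Both values of in1 occur among assignments with s7 = 1:
  in1=0: in0=0, in1=0, in2=0, in3=0, in4=0, in5=1
  in1=1: in0=0, in1=1, in2=0, in3=0, in4=0, in5=0

either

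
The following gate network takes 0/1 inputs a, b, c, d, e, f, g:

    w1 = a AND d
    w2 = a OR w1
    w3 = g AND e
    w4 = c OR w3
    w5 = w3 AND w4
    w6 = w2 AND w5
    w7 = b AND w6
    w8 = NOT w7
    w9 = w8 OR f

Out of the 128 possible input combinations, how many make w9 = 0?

w9 = w8 OR f must be 0, so both w8 = 0 and f = 0.
w8 = NOT w7 must be 0, so w7 = 1.
Enumerating the 128 input combinations, 4 give w9 = 0 and 124 give w9 = 1.

4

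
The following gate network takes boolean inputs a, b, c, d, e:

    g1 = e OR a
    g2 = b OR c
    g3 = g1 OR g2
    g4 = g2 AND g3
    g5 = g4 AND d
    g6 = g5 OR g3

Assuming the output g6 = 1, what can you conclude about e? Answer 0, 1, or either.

either

Both values of e occur among assignments with g6 = 1:
  e=0: a=0, b=0, c=1, d=0, e=0
  e=1: a=0, b=0, c=0, d=0, e=1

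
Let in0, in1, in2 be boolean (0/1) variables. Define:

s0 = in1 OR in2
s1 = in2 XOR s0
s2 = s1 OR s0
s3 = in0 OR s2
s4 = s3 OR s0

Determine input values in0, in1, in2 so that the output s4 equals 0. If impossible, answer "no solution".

Check with in0=0, in1=0, in2=0:
s0 = in1 OR in2 = 0 OR 0 = 0
s1 = in2 XOR s0 = 0 XOR 0 = 0
s2 = s1 OR s0 = 0 OR 0 = 0
s3 = in0 OR s2 = 0 OR 0 = 0
s4 = s3 OR s0 = 0 OR 0 = 0
So s4 = 0 as required.

in0=0, in1=0, in2=0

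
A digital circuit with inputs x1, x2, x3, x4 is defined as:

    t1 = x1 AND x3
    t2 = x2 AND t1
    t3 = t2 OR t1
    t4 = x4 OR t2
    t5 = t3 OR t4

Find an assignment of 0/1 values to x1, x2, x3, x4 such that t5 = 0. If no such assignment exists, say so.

x1=1, x2=0, x3=0, x4=0

Check with x1=1, x2=0, x3=0, x4=0:
t1 = x1 AND x3 = 1 AND 0 = 0
t2 = x2 AND t1 = 0 AND 0 = 0
t3 = t2 OR t1 = 0 OR 0 = 0
t4 = x4 OR t2 = 0 OR 0 = 0
t5 = t3 OR t4 = 0 OR 0 = 0
So t5 = 0 as required.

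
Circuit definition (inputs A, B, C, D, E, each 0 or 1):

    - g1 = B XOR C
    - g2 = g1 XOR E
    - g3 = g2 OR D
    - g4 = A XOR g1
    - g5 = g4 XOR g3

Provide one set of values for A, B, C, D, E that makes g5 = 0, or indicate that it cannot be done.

A=1, B=0, C=0, D=0, E=1

g5 = g4 XOR g3 must be 0, so g4 and g3 are equal.
Check with A=1, B=0, C=0, D=0, E=1:
g1 = B XOR C = 0 XOR 0 = 0
g2 = g1 XOR E = 0 XOR 1 = 1
g3 = g2 OR D = 1 OR 0 = 1
g4 = A XOR g1 = 1 XOR 0 = 1
g5 = g4 XOR g3 = 1 XOR 1 = 0
So g5 = 0 as required.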